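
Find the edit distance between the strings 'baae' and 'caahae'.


Building DP table for s1='baae' (len 4) and s2='caahae' (len 6):
       c  a  a  h  a  e
    0  1  2  3  4  5  6
  b 1  1  2  3  4  5  6
  a 2  2  1  2  3  4  5
  a 3  3  2  1  2  3  4
  e 4  4  3  2  2  3  3
Edit distance = dp[4][6] = 3

3


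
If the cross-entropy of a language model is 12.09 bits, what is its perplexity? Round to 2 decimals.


Perplexity formula: PP = 2^H
H = 12.09
PP = 2^12.09
Decompose: 2^12.09 = 2^12 * 2^0.09
2^12 = 4096, 2^0.09 ~ 1.0643702
PP ~ 4096 * 1.0643702 = 4359.6603392
Rounded to 2 decimals: 4359.66

4359.66


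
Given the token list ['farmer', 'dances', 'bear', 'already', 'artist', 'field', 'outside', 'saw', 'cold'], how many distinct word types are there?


Listing all tokens and tracking unique types:
  Token 1: 'farmer' -> NEW (unique so far: 1)
  Token 2: 'dances' -> NEW (unique so far: 2)
  Token 3: 'bear' -> NEW (unique so far: 3)
  Token 4: 'already' -> NEW (unique so far: 4)
  Token 5: 'artist' -> NEW (unique so far: 5)
  Token 6: 'field' -> NEW (unique so far: 6)
  Token 7: 'outside' -> NEW (unique so far: 7)
  Token 8: 'saw' -> NEW (unique so far: 8)
  Token 9: 'cold' -> NEW (unique so far: 9)
Unique types: ('already', 'artist', 'bear', 'cold', 'dances', 'farmer', 'field', 'outside', 'saw')
Vocabulary size: 9

9


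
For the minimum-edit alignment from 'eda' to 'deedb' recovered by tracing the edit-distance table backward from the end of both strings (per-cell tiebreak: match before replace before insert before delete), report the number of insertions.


Edit distance = 3. Backtracking from cell (3, 5) with preference match > replace > insert > delete,
then listing the resulting alignment 'eda' -> 'deedb' left to right:
  Step 1: insert 'd' [insertion #1]
  Step 2: insert 'e' [insertion #2]
  Step 3: keep 'e'
  Step 4: keep 'd'
  Step 5: replace a->b
Total insertions: 2

2


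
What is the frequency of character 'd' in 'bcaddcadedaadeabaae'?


Scanning 'bcaddcadedaadeabaae' for 'd':
  Position 3: 'd' -> MATCH (count: 1)
  Position 4: 'd' -> MATCH (count: 2)
  Position 7: 'd' -> MATCH (count: 3)
  Position 9: 'd' -> MATCH (count: 4)
  Position 12: 'd' -> MATCH (count: 5)
Total occurrences of 'd': 5

5


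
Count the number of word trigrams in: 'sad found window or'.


Word trigrams from [4] words:
  Trigram 1: (sad found window)
  Trigram 2: (found window or)
Total word trigrams: 4 - 2 = 2

2


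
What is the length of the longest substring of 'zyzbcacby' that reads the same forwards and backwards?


Scanning 'zyzbcacby' for palindromic substrings.
Substring at positions 3-7: 'bcacb'.
Check: reverse('bcacb') = 'bcacb' -> palindrome confirmed.
Neighbouring characters ('z' / 'y') break symmetry, so it cannot extend further.
No longer palindromic substring exists; longest length = 5

5


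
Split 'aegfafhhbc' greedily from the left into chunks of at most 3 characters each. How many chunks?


'aegfafhhbc' has 10 characters.
Chunking with max size 3:
  Chunk 1: 'aeg' (positions 0-2)
  Chunk 2: 'faf' (positions 3-5)
  Chunk 3: 'hhb' (positions 6-8)
  Chunk 4: 'c' (positions 9-9)
Total chunks: ceil(10 / 3) = 4

4


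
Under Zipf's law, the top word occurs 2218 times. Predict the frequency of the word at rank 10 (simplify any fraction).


Zipf's law: freq(rank) = f1 / rank
f1 = 2218, rank = 10
freq = 2218 / 10
GCD(2218, 10) = 2
Simplified: 1109/5

1109/5


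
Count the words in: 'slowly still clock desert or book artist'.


Counting words by splitting on spaces:
  Word 1: 'slowly'
  Word 2: 'still'
  Word 3: 'clock'
  Word 4: 'desert'
  Word 5: 'or'
  Word 6: 'book'
  Word 7: 'artist'
Total words: 7

7


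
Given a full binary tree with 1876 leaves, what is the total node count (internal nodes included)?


Leaf nodes (terminals): 1876
Internal nodes = n - 1 = 1876 - 1 = 1875
Total = leaves + internal = 1876 + 1875 = 3751

3751


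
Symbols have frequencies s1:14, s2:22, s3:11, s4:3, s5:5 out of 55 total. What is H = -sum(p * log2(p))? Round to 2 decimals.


Computing entropy H = -sum(p_i * log2(p_i)):
  s1: p = 14/55 = 0.2545, -p*log2(p) = 0.5025
  s2: p = 22/55 = 0.4000, -p*log2(p) = 0.5288
  s3: p = 11/55 = 0.2000, -p*log2(p) = 0.4644
  s4: p = 3/55 = 0.0545, -p*log2(p) = 0.2289
  s5: p = 5/55 = 0.0909, -p*log2(p) = 0.3145
H = sum of terms = 2.0391
Rounded to 2 decimals: 2.04

2.04


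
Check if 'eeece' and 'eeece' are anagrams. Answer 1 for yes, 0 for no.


Sort characters of 'eeece': 'ceeee'
Sort characters of 'eeece': 'ceeee'
Sorted forms match -> they ARE anagrams
Result: 1

1


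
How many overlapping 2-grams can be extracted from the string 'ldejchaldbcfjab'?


String 'ldejchaldbcfjab' has length L = 15.
Number of overlapping n-grams = L - n + 1
Substituting: 15 - 2 + 1 = 14

14


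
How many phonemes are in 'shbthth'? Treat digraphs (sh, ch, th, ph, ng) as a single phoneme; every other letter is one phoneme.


Parsing 'shbthth' greedily, digraphs first:
  'sh' -> digraph (1 consonant phoneme) (phonemes so far: 1)
  'b' -> consonant phoneme (phonemes so far: 2)
  'th' -> digraph (1 consonant phoneme) (phonemes so far: 3)
  'th' -> digraph (1 consonant phoneme) (phonemes so far: 4)
Total phonemes: 4

4


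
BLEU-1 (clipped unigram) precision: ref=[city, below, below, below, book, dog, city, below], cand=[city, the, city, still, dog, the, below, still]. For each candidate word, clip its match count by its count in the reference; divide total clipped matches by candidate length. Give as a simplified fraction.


Reference word counts: {'below': 4, 'book': 1, 'city': 2, 'dog': 1}
Checking each candidate word (with clipping):
  'city' -> in reference (ref count 2, used 1/2) -> match (matches: 1)
  'the' -> not in reference -> no match (matches: 1)
  'city' -> in reference (ref count 2, used 2/2) -> match (matches: 2)
  'still' -> not in reference -> no match (matches: 2)
  'dog' -> in reference (ref count 1, used 1/1) -> match (matches: 3)
  'the' -> not in reference -> no match (matches: 3)
  'below' -> in reference (ref count 4, used 1/4) -> match (matches: 4)
  'still' -> not in reference -> no match (matches: 4)
Clipped matches: 4, Candidate length: 8
Precision = 4/8 = 1/2

1/2


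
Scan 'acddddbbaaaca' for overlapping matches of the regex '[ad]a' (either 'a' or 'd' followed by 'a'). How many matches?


Pattern: [ad]a means either 'a' or 'd' followed by 'a'.
Scanning 'acddddbbaaaca' position-by-position:
  Pos 0: window 'ac' -> no
  Pos 1: window 'cd' -> no
  Pos 2: window 'dd' -> no
  Pos 3: window 'dd' -> no
  Pos 4: window 'dd' -> no
  Pos 5: window 'db' -> no
  Pos 6: window 'bb' -> no
  Pos 7: window 'ba' -> no
  Pos 8: window 'aa' -> MATCH
  Pos 9: window 'aa' -> MATCH
  Pos 10: window 'ac' -> no
  Pos 11: window 'ca' -> no
  Pos 12: window 'a' -> no
Total matches: 2

2


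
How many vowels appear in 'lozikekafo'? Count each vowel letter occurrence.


Scanning each character of 'lozikekafo':
  Position 1: 'l' -> consonant (running count: 0)
  Position 2: 'o' -> vowel (running count: 1)
  Position 3: 'z' -> consonant (running count: 1)
  Position 4: 'i' -> vowel (running count: 2)
  Position 5: 'k' -> consonant (running count: 2)
  Position 6: 'e' -> vowel (running count: 3)
  Position 7: 'k' -> consonant (running count: 3)
  Position 8: 'a' -> vowel (running count: 4)
  Position 9: 'f' -> consonant (running count: 4)
  Position 10: 'o' -> vowel (running count: 5)
Total vowels: 5

5


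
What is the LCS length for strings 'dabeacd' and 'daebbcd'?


DP table for LCS of 'dabeacd' and 'daebbcd':
       d  a  e  b  b  c  d
    0  0  0  0  0  0  0  0
  d 0  1  1  1  1  1  1  1
  a 0  1  2  2  2  2  2  2
  b 0  1  2  2  3  3  3  3
  e 0  1  2  3  3  3  3  3
  a 0  1  2  3  3  3  3  3
  c 0  1  2  3  3  3  4  4
  d 0  1  2  3  3  3  4  5
LCS: 'dabcd'
LCS length = 5

5


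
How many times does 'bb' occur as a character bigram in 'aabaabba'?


Scanning 'aabaabba' for bigram 'bb':
  Position 0: 'aa' -> no
  Position 1: 'ab' -> no
  Position 2: 'ba' -> no
  Position 3: 'aa' -> no
  Position 4: 'ab' -> no
  Position 5: 'bb' -> MATCH
  Position 6: 'ba' -> no
Total matches: 1

1


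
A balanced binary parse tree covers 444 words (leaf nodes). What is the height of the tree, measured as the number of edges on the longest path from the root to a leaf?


In a balanced binary tree with n leaves the deepest leaf is ceil(log2(n)) edges below the root.
log2(444) = 8.7944
ceil(8.7944) = 9
height (edges) = 9

9


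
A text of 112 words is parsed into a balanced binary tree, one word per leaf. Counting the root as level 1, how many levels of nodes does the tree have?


In a balanced binary tree with n leaves the deepest leaf is ceil(log2(n)) edges below the root,
so counting node levels inclusive of root and leaves gives ceil(log2(n)) + 1 levels.
log2(112) = 6.8074
ceil(6.8074) = 7
levels = 7 + 1 = 8

8


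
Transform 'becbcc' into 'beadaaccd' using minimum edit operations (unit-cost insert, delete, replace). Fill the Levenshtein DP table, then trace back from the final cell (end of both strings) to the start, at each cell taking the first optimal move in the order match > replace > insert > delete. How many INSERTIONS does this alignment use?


Edit distance = 5. Backtracking from cell (6, 9) with preference match > replace > insert > delete,
then listing the resulting alignment 'becbcc' -> 'beadaaccd' left to right:
  Step 1: keep 'b'
  Step 2: keep 'e'
  Step 3: insert 'a' [insertion #1]
  Step 4: insert 'd' [insertion #2]
  Step 5: replace c->a
  Step 6: replace b->a
  Step 7: keep 'c'
  Step 8: keep 'c'
  Step 9: insert 'd' [insertion #3]
Total insertions: 3

3


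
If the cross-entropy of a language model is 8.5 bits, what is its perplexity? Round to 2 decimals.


Perplexity formula: PP = 2^H
H = 8.5
PP = 2^8.5
Decompose: 2^8.5 = 2^8 * 2^0.5 = 2^8 * sqrt(2)
2^8 = 256, sqrt(2) ~ 1.4142136
PP ~ 256 * 1.4142136 = 362.0386816
Rounded to 2 decimals: 362.04

362.04


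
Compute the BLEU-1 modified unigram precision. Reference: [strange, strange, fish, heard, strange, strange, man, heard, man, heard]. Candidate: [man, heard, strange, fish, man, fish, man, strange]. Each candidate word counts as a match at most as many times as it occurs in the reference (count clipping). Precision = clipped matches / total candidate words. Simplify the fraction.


Reference word counts: {'fish': 1, 'heard': 3, 'man': 2, 'strange': 4}
Checking each candidate word (with clipping):
  'man' -> in reference (ref count 2, used 1/2) -> match (matches: 1)
  'heard' -> in reference (ref count 3, used 1/3) -> match (matches: 2)
  'strange' -> in reference (ref count 4, used 1/4) -> match (matches: 3)
  'fish' -> in reference (ref count 1, used 1/1) -> match (matches: 4)
  'man' -> in reference (ref count 2, used 2/2) -> match (matches: 5)
  'fish' -> ref count 1 already used up (1/1) -> clipped, no match (matches: 5)
  'man' -> ref count 2 already used up (2/2) -> clipped, no match (matches: 5)
  'strange' -> in reference (ref count 4, used 2/4) -> match (matches: 6)
Clipped matches: 6, Candidate length: 8
Precision = 6/8 = 3/4

3/4


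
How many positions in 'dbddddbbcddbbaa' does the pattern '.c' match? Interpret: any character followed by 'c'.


Pattern: .c means any character followed by 'c'.
Scanning 'dbddddbbcddbbaa' position-by-position:
  Pos 0: window 'db' -> no
  Pos 1: window 'bd' -> no
  Pos 2: window 'dd' -> no
  Pos 3: window 'dd' -> no
  Pos 4: window 'dd' -> no
  Pos 5: window 'db' -> no
  Pos 6: window 'bb' -> no
  Pos 7: window 'bc' -> MATCH
  Pos 8: window 'cd' -> no
  Pos 9: window 'dd' -> no
  Pos 10: window 'db' -> no
  Pos 11: window 'bb' -> no
  Pos 12: window 'ba' -> no
  Pos 13: window 'aa' -> no
  Pos 14: window 'a' -> no
Total matches: 1

1


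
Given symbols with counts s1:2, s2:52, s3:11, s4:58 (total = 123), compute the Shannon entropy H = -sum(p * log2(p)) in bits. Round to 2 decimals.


Computing entropy H = -sum(p_i * log2(p_i)):
  s1: p = 2/123 = 0.0163, -p*log2(p) = 0.0966
  s2: p = 52/123 = 0.4228, -p*log2(p) = 0.5251
  s3: p = 11/123 = 0.0894, -p*log2(p) = 0.3115
  s4: p = 58/123 = 0.4715, -p*log2(p) = 0.5114
H = sum of terms = 1.4446
Rounded to 2 decimals: 1.44

1.44


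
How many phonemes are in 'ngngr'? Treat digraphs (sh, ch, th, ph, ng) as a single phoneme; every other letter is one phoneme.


Parsing 'ngngr' greedily, digraphs first:
  'ng' -> digraph (1 consonant phoneme) (phonemes so far: 1)
  'ng' -> digraph (1 consonant phoneme) (phonemes so far: 2)
  'r' -> consonant phoneme (phonemes so far: 3)
Total phonemes: 3

3


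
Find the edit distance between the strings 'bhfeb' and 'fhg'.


Building DP table for s1='bhfeb' (len 5) and s2='fhg' (len 3):
       f  h  g
    0  1  2  3
  b 1  1  2  3
  h 2  2  1  2
  f 3  2  2  2
  e 4  3  3  3
  b 5  4  4  4
Edit distance = dp[5][3] = 4

4


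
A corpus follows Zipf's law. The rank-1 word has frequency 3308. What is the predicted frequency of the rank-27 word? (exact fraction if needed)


Zipf's law: freq(rank) = f1 / rank
f1 = 3308, rank = 27
freq = 3308 / 27
GCD(3308, 27) = 1
Simplified: 3308/27

3308/27


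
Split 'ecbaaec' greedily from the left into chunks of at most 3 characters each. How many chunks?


'ecbaaec' has 7 characters.
Chunking with max size 3:
  Chunk 1: 'ecb' (positions 0-2)
  Chunk 2: 'aae' (positions 3-5)
  Chunk 3: 'c' (positions 6-6)
Total chunks: ceil(7 / 3) = 3

3


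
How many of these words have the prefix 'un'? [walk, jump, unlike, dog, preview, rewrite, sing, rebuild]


Checking each word for prefix 'un':
  'walk' -> no (count: 0)
  'jump' -> no (count: 0)
  'unlike' -> YES, starts with 'un' (count: 1)
  'dog' -> no (count: 1)
  'preview' -> no (count: 1)
  'rewrite' -> no (count: 1)
  'sing' -> no (count: 1)
  'rebuild' -> no (count: 1)
Total with prefix 'un': 1

1


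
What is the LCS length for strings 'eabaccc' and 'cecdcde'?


DP table for LCS of 'eabaccc' and 'cecdcde':
       c  e  c  d  c  d  e
    0  0  0  0  0  0  0  0
  e 0  0  1  1  1  1  1  1
  a 0  0  1  1  1  1  1  1
  b 0  0  1  1  1  1  1  1
  a 0  0  1  1  1  1  1  1
  c 0  1  1  2  2  2  2  2
  c 0  1  1  2  2  3  3  3
  c 0  1  1  2  2  3  3  3
LCS: 'ecc'
LCS length = 3

3


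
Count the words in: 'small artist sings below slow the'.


Counting words by splitting on spaces:
  Word 1: 'small'
  Word 2: 'artist'
  Word 3: 'sings'
  Word 4: 'below'
  Word 5: 'slow'
  Word 6: 'the'
Total words: 6

6


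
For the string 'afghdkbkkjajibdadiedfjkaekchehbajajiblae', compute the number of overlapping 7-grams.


String 'afghdkbkkjajibdadiedfjkaekchehbajajiblae' has length L = 40.
Number of overlapping n-grams = L - n + 1
Substituting: 40 - 7 + 1 = 34

34


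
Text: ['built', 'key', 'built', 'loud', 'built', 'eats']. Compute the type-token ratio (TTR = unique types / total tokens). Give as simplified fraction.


Tokens: 6
Unique types: ('built', 'eats', 'key', 'loud') = 4
TTR = 4/6
Simplify: divide both by 2 -> 2/3
TTR = 2/3

2/3


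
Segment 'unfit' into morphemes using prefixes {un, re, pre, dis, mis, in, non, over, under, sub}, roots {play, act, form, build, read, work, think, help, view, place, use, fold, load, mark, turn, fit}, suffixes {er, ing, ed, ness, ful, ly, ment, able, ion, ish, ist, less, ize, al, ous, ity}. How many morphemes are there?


Segmenting 'unfit' against the inventory:
  'un' -> prefix (morpheme 1)
  'fit' -> root (morpheme 2)
Total morphemes: 2

2


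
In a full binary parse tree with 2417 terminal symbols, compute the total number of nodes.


Leaf nodes (terminals): 2417
Internal nodes = n - 1 = 2417 - 1 = 2416
Total = leaves + internal = 2417 + 2416 = 4833

4833


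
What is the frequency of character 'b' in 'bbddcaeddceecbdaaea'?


Scanning 'bbddcaeddceecbdaaea' for 'b':
  Position 0: 'b' -> MATCH (count: 1)
  Position 1: 'b' -> MATCH (count: 2)
  Position 13: 'b' -> MATCH (count: 3)
Total occurrences of 'b': 3

3


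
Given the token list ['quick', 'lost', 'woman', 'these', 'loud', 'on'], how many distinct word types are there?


Listing all tokens and tracking unique types:
  Token 1: 'quick' -> NEW (unique so far: 1)
  Token 2: 'lost' -> NEW (unique so far: 2)
  Token 3: 'woman' -> NEW (unique so far: 3)
  Token 4: 'these' -> NEW (unique so far: 4)
  Token 5: 'loud' -> NEW (unique so far: 5)
  Token 6: 'on' -> NEW (unique so far: 6)
Unique types: ('lost', 'loud', 'on', 'quick', 'these', 'woman')
Vocabulary size: 6

6


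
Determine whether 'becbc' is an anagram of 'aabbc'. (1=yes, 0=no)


Sort characters of 'becbc': 'bbcce'
Sort characters of 'aabbc': 'aabbc'
Sorted forms differ -> they are NOT anagrams
Result: 0

0


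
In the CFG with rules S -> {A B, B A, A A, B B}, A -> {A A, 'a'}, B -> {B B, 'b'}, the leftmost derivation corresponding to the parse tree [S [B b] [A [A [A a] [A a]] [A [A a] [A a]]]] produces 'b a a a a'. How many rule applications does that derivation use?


Every bracketed nonterminal node [X ...] in the tree is produced by exactly one rule application.
Reading the tree off as a leftmost derivation:
  Step 1: S  =>  B A   (applied S -> B A)
  Step 2: B A  =>  b A   (applied B -> b)
  Step 3: b A  =>  b A A   (applied A -> A A)
  Step 4: b A A  =>  b A A A   (applied A -> A A)
  Step 5: b A A A  =>  b a A A   (applied A -> a)
  Step 6: b a A A  =>  b a a A   (applied A -> a)
  Step 7: b a a A  =>  b a a A A   (applied A -> A A)
  Step 8: b a a A A  =>  b a a a A   (applied A -> a)
  Step 9: b a a a A  =>  b a a a a   (applied A -> a)
Final yield: b a a a a
Total rewrite steps: 9

9


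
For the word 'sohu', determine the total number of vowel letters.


Scanning each character of 'sohu':
  Position 1: 's' -> consonant (running count: 0)
  Position 2: 'o' -> vowel (running count: 1)
  Position 3: 'h' -> consonant (running count: 1)
  Position 4: 'u' -> vowel (running count: 2)
Total vowels: 2

2


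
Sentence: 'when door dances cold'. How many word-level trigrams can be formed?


Word trigrams from [4] words:
  Trigram 1: (when door dances)
  Trigram 2: (door dances cold)
Total word trigrams: 4 - 2 = 2

2


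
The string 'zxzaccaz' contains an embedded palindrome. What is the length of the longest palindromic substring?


Scanning 'zxzaccaz' for palindromic substrings.
Substring at positions 2-7: 'zaccaz'.
Check: reverse('zaccaz') = 'zaccaz' -> palindrome confirmed.
Neighbouring characters ('x' / '-') break symmetry, so it cannot extend further.
No longer palindromic substring exists; longest length = 6

6


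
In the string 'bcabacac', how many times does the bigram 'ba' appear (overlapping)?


Scanning 'bcabacac' for bigram 'ba':
  Position 0: 'bc' -> no
  Position 1: 'ca' -> no
  Position 2: 'ab' -> no
  Position 3: 'ba' -> MATCH
  Position 4: 'ac' -> no
  Position 5: 'ca' -> no
  Position 6: 'ac' -> no
Total matches: 1

1


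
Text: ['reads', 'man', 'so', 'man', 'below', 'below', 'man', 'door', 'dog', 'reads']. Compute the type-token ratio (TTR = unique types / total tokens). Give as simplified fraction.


Tokens: 10
Unique types: ('below', 'dog', 'door', 'man', 'reads', 'so') = 6
TTR = 6/10
Simplify: divide both by 2 -> 3/5
TTR = 3/5

3/5


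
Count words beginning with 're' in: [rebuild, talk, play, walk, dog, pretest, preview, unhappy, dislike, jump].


Checking each word for prefix 're':
  'rebuild' -> YES, starts with 're' (count: 1)
  'talk' -> no (count: 1)
  'play' -> no (count: 1)
  'walk' -> no (count: 1)
  'dog' -> no (count: 1)
  'pretest' -> no (count: 1)
  'preview' -> no (count: 1)
  'unhappy' -> no (count: 1)
  'dislike' -> no (count: 1)
  'jump' -> no (count: 1)
Total with prefix 're': 1

1


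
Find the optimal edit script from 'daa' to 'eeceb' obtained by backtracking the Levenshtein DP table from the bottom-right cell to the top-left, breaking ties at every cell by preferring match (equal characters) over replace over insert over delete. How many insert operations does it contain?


Edit distance = 5. Backtracking from cell (3, 5) with preference match > replace > insert > delete,
then listing the resulting alignment 'daa' -> 'eeceb' left to right:
  Step 1: insert 'e' [insertion #1]
  Step 2: insert 'e' [insertion #2]
  Step 3: replace d->c
  Step 4: replace a->e
  Step 5: replace a->b
Total insertions: 2

2


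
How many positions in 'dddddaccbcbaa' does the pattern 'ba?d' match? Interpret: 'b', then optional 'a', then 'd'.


Pattern: ba?d means 'b', then optional 'a', then 'd'.
Scanning 'dddddaccbcbaa' position-by-position:
  Pos 0: window 'ddd' -> no
  Pos 1: window 'ddd' -> no
  Pos 2: window 'ddd' -> no
  Pos 3: window 'dda' -> no
  Pos 4: window 'dac' -> no
  Pos 5: window 'acc' -> no
  Pos 6: window 'ccb' -> no
  Pos 7: window 'cbc' -> no
  Pos 8: window 'bcb' -> no
  Pos 9: window 'cba' -> no
  Pos 10: window 'baa' -> no
  Pos 11: window 'aa' -> no
  Pos 12: window 'a' -> no
Total matches: 0

0


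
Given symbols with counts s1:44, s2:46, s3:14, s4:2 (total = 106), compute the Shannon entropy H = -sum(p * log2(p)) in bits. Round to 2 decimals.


Computing entropy H = -sum(p_i * log2(p_i)):
  s1: p = 44/106 = 0.4151, -p*log2(p) = 0.5265
  s2: p = 46/106 = 0.4340, -p*log2(p) = 0.5226
  s3: p = 14/106 = 0.1321, -p*log2(p) = 0.3857
  s4: p = 2/106 = 0.0189, -p*log2(p) = 0.1081
H = sum of terms = 1.5429
Rounded to 2 decimals: 1.54

1.54


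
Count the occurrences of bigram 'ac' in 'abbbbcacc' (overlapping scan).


Scanning 'abbbbcacc' for bigram 'ac':
  Position 0: 'ab' -> no
  Position 1: 'bb' -> no
  Position 2: 'bb' -> no
  Position 3: 'bb' -> no
  Position 4: 'bc' -> no
  Position 5: 'ca' -> no
  Position 6: 'ac' -> MATCH
  Position 7: 'cc' -> no
Total matches: 1

1


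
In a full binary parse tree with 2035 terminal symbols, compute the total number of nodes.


Leaf nodes (terminals): 2035
Internal nodes = n - 1 = 2035 - 1 = 2034
Total = leaves + internal = 2035 + 2034 = 4069

4069


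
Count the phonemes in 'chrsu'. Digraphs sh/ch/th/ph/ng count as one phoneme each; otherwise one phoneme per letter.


Parsing 'chrsu' greedily, digraphs first:
  'ch' -> digraph (1 consonant phoneme) (phonemes so far: 1)
  'r' -> consonant phoneme (phonemes so far: 2)
  's' -> consonant phoneme (phonemes so far: 3)
  'u' -> vowel phoneme (phonemes so far: 4)
Total phonemes: 4

4


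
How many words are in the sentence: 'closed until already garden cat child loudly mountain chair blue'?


Counting words by splitting on spaces:
  Word 1: 'closed'
  Word 2: 'until'
  Word 3: 'already'
  Word 4: 'garden'
  Word 5: 'cat'
  Word 6: 'child'
  Word 7: 'loudly'
  Word 8: 'mountain'
  Word 9: 'chair'
  Word 10: 'blue'
Total words: 10

10


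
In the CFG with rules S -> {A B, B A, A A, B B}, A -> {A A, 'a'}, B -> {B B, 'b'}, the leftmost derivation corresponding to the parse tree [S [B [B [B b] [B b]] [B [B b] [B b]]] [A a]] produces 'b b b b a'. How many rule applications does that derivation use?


Every bracketed nonterminal node [X ...] in the tree is produced by exactly one rule application.
Reading the tree off as a leftmost derivation:
  Step 1: S  =>  B A   (applied S -> B A)
  Step 2: B A  =>  B B A   (applied B -> B B)
  Step 3: B B A  =>  B B B A   (applied B -> B B)
  Step 4: B B B A  =>  b B B A   (applied B -> b)
  Step 5: b B B A  =>  b b B A   (applied B -> b)
  Step 6: b b B A  =>  b b B B A   (applied B -> B B)
  Step 7: b b B B A  =>  b b b B A   (applied B -> b)
  Step 8: b b b B A  =>  b b b b A   (applied B -> b)
  Step 9: b b b b A  =>  b b b b a   (applied A -> a)
Final yield: b b b b a
Total rewrite steps: 9

9


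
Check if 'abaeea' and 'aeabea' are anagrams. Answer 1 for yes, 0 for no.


Sort characters of 'abaeea': 'aaabee'
Sort characters of 'aeabea': 'aaabee'
Sorted forms match -> they ARE anagrams
Result: 1

1


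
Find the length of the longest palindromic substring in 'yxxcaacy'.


Scanning 'yxxcaacy' for palindromic substrings.
Substring at positions 3-6: 'caac'.
Check: reverse('caac') = 'caac' -> palindrome confirmed.
Neighbouring characters ('x' / 'y') break symmetry, so it cannot extend further.
No longer palindromic substring exists; longest length = 4

4


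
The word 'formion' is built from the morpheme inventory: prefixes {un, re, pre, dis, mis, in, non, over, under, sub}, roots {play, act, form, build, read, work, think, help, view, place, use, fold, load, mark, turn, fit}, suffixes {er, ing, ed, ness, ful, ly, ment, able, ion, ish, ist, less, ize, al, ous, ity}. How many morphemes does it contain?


Segmenting 'formion' against the inventory:
  'form' -> root (morpheme 1)
  'ion' -> suffix (morpheme 2)
Total morphemes: 2

2


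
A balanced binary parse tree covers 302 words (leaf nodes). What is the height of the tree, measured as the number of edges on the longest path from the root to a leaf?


In a balanced binary tree with n leaves the deepest leaf is ceil(log2(n)) edges below the root.
log2(302) = 8.2384
ceil(8.2384) = 9
height (edges) = 9

9


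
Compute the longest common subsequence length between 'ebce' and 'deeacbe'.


DP table for LCS of 'ebce' and 'deeacbe':
       d  e  e  a  c  b  e
    0  0  0  0  0  0  0  0
  e 0  0  1  1  1  1  1  1
  b 0  0  1  1  1  1  2  2
  c 0  0  1  1  1  2  2  2
  e 0  0  1  2  2  2  2  3
LCS: 'ebe'
LCS length = 3

3


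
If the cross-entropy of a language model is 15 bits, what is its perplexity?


Perplexity formula: PP = 2^H
H = 15
PP = 2^15
PP = 2^15 = 32768

32768


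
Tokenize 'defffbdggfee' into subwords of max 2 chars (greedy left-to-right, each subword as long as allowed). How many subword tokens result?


'defffbdggfee' has 12 characters.
Chunking with max size 2:
  Chunk 1: 'de' (positions 0-1)
  Chunk 2: 'ff' (positions 2-3)
  Chunk 3: 'fb' (positions 4-5)
  Chunk 4: 'dg' (positions 6-7)
  Chunk 5: 'gf' (positions 8-9)
  Chunk 6: 'ee' (positions 10-11)
Total chunks: ceil(12 / 2) = 6

6


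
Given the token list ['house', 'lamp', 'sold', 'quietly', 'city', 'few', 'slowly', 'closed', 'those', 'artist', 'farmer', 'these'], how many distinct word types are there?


Listing all tokens and tracking unique types:
  Token 1: 'house' -> NEW (unique so far: 1)
  Token 2: 'lamp' -> NEW (unique so far: 2)
  Token 3: 'sold' -> NEW (unique so far: 3)
  Token 4: 'quietly' -> NEW (unique so far: 4)
  Token 5: 'city' -> NEW (unique so far: 5)
  Token 6: 'few' -> NEW (unique so far: 6)
  Token 7: 'slowly' -> NEW (unique so far: 7)
  Token 8: 'closed' -> NEW (unique so far: 8)
  Token 9: 'those' -> NEW (unique so far: 9)
  Token 10: 'artist' -> NEW (unique so far: 10)
  Token 11: 'farmer' -> NEW (unique so far: 11)
  Token 12: 'these' -> NEW (unique so far: 12)
Unique types: ('artist', 'city', 'closed', 'farmer', 'few', 'house', 'lamp', 'quietly', 'slowly', 'sold', 'these', 'those')
Vocabulary size: 12

12


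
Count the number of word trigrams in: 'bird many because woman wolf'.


Word trigrams from [5] words:
  Trigram 1: (bird many because)
  Trigram 2: (many because woman)
  Trigram 3: (because woman wolf)
Total word trigrams: 5 - 2 = 3

3


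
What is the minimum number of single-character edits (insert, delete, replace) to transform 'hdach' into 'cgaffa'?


Building DP table for s1='hdach' (len 5) and s2='cgaffa' (len 6):
       c  g  a  f  f  a
    0  1  2  3  4  5  6
  h 1  1  2  3  4  5  6
  d 2  2  2  3  4  5  6
  a 3  3  3  2  3  4  5
  c 4  3  4  3  3  4  5
  h 5  4  4  4  4  4  5
Edit distance = dp[5][6] = 5

5


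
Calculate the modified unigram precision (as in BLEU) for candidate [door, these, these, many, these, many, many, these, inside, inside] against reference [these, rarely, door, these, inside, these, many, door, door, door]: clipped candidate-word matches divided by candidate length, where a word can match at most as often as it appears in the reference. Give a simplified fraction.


Reference word counts: {'door': 4, 'inside': 1, 'many': 1, 'rarely': 1, 'these': 3}
Checking each candidate word (with clipping):
  'door' -> in reference (ref count 4, used 1/4) -> match (matches: 1)
  'these' -> in reference (ref count 3, used 1/3) -> match (matches: 2)
  'these' -> in reference (ref count 3, used 2/3) -> match (matches: 3)
  'many' -> in reference (ref count 1, used 1/1) -> match (matches: 4)
  'these' -> in reference (ref count 3, used 3/3) -> match (matches: 5)
  'many' -> ref count 1 already used up (1/1) -> clipped, no match (matches: 5)
  'many' -> ref count 1 already used up (1/1) -> clipped, no match (matches: 5)
  'these' -> ref count 3 already used up (3/3) -> clipped, no match (matches: 5)
  'inside' -> in reference (ref count 1, used 1/1) -> match (matches: 6)
  'inside' -> ref count 1 already used up (1/1) -> clipped, no match (matches: 6)
Clipped matches: 6, Candidate length: 10
Precision = 6/10 = 3/5

3/5


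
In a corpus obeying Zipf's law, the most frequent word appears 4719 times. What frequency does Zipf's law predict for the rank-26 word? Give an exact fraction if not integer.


Zipf's law: freq(rank) = f1 / rank
f1 = 4719, rank = 26
freq = 4719 / 26
GCD(4719, 26) = 13
Simplified: 363/2

363/2


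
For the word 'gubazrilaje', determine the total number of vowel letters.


Scanning each character of 'gubazrilaje':
  Position 1: 'g' -> consonant (running count: 0)
  Position 2: 'u' -> vowel (running count: 1)
  Position 3: 'b' -> consonant (running count: 1)
  Position 4: 'a' -> vowel (running count: 2)
  Position 5: 'z' -> consonant (running count: 2)
  Position 6: 'r' -> consonant (running count: 2)
  Position 7: 'i' -> vowel (running count: 3)
  Position 8: 'l' -> consonant (running count: 3)
  Position 9: 'a' -> vowel (running count: 4)
  Position 10: 'j' -> consonant (running count: 4)
  Position 11: 'e' -> vowel (running count: 5)
Total vowels: 5

5


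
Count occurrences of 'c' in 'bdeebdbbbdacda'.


Scanning 'bdeebdbbbdacda' for 'c':
  Position 11: 'c' -> MATCH (count: 1)
Total occurrences of 'c': 1

1


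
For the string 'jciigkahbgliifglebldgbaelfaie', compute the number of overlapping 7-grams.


String 'jciigkahbgliifglebldgbaelfaie' has length L = 29.
Number of overlapping n-grams = L - n + 1
Substituting: 29 - 7 + 1 = 23

23


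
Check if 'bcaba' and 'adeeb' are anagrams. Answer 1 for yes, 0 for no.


Sort characters of 'bcaba': 'aabbc'
Sort characters of 'adeeb': 'abdee'
Sorted forms differ -> they are NOT anagrams
Result: 0

0


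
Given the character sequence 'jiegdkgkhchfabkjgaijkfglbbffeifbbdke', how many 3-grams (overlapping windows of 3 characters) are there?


String 'jiegdkgkhchfabkjgaijkfglbbffeifbbdke' has length L = 36.
Number of overlapping n-grams = L - n + 1
Substituting: 36 - 3 + 1 = 34

34


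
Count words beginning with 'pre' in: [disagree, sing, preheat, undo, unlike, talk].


Checking each word for prefix 'pre':
  'disagree' -> no (count: 0)
  'sing' -> no (count: 0)
  'preheat' -> YES, starts with 'pre' (count: 1)
  'undo' -> no (count: 1)
  'unlike' -> no (count: 1)
  'talk' -> no (count: 1)
Total with prefix 'pre': 1

1


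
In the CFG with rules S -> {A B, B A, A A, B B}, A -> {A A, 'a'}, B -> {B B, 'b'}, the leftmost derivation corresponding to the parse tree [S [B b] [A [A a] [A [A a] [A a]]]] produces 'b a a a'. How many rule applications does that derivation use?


Every bracketed nonterminal node [X ...] in the tree is produced by exactly one rule application.
Reading the tree off as a leftmost derivation:
  Step 1: S  =>  B A   (applied S -> B A)
  Step 2: B A  =>  b A   (applied B -> b)
  Step 3: b A  =>  b A A   (applied A -> A A)
  Step 4: b A A  =>  b a A   (applied A -> a)
  Step 5: b a A  =>  b a A A   (applied A -> A A)
  Step 6: b a A A  =>  b a a A   (applied A -> a)
  Step 7: b a a A  =>  b a a a   (applied A -> a)
Final yield: b a a a
Total rewrite steps: 7

7


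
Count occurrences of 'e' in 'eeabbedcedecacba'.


Scanning 'eeabbedcedecacba' for 'e':
  Position 0: 'e' -> MATCH (count: 1)
  Position 1: 'e' -> MATCH (count: 2)
  Position 5: 'e' -> MATCH (count: 3)
  Position 8: 'e' -> MATCH (count: 4)
  Position 10: 'e' -> MATCH (count: 5)
Total occurrences of 'e': 5

5


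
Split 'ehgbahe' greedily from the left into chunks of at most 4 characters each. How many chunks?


'ehgbahe' has 7 characters.
Chunking with max size 4:
  Chunk 1: 'ehgb' (positions 0-3)
  Chunk 2: 'ahe' (positions 4-6)
Total chunks: ceil(7 / 4) = 2

2


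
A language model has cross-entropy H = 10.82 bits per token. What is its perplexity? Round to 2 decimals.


Perplexity formula: PP = 2^H
H = 10.82
PP = 2^10.82
Decompose: 2^10.82 = 2^10 * 2^0.82
2^10 = 1024, 2^0.82 ~ 1.7654060
PP ~ 1024 * 1.7654060 = 1807.7757440
Rounded to 2 decimals: 1807.78

1807.78


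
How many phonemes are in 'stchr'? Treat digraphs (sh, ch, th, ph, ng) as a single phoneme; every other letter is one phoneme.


Parsing 'stchr' greedily, digraphs first:
  's' -> consonant phoneme (phonemes so far: 1)
  't' -> consonant phoneme (phonemes so far: 2)
  'ch' -> digraph (1 consonant phoneme) (phonemes so far: 3)
  'r' -> consonant phoneme (phonemes so far: 4)
Total phonemes: 4

4


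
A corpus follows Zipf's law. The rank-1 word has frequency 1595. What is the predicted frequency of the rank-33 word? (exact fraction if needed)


Zipf's law: freq(rank) = f1 / rank
f1 = 1595, rank = 33
freq = 1595 / 33
GCD(1595, 33) = 11
Simplified: 145/3

145/3


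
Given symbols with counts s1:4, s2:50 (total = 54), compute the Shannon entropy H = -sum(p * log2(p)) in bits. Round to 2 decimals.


Computing entropy H = -sum(p_i * log2(p_i)):
  s1: p = 4/54 = 0.0741, -p*log2(p) = 0.2781
  s2: p = 50/54 = 0.9259, -p*log2(p) = 0.1028
H = sum of terms = 0.3809
Rounded to 2 decimals: 0.38

0.38


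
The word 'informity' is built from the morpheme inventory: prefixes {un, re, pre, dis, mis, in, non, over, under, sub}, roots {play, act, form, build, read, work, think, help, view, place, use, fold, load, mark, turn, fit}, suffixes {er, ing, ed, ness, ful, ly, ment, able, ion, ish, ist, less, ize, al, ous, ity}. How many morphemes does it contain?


Segmenting 'informity' against the inventory:
  'in' -> prefix (morpheme 1)
  'form' -> root (morpheme 2)
  'ity' -> suffix (morpheme 3)
Total morphemes: 3

3


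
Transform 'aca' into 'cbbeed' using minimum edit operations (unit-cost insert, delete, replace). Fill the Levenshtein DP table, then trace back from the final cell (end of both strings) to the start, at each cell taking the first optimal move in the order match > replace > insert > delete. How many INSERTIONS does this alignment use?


Edit distance = 6. Backtracking from cell (3, 6) with preference match > replace > insert > delete,
then listing the resulting alignment 'aca' -> 'cbbeed' left to right:
  Step 1: insert 'c' [insertion #1]
  Step 2: insert 'b' [insertion #2]
  Step 3: insert 'b' [insertion #3]
  Step 4: replace a->e
  Step 5: replace c->e
  Step 6: replace a->d
Total insertions: 3

3


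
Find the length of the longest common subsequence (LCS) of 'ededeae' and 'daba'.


DP table for LCS of 'ededeae' and 'daba':
       d  a  b  a
    0  0  0  0  0
  e 0  0  0  0  0
  d 0  1  1  1  1
  e 0  1  1  1  1
  d 0  1  1  1  1
  e 0  1  1  1  1
  a 0  1  2  2  2
  e 0  1  2  2  2
LCS: 'da'
LCS length = 2

2


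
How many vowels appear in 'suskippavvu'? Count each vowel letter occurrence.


Scanning each character of 'suskippavvu':
  Position 1: 's' -> consonant (running count: 0)
  Position 2: 'u' -> vowel (running count: 1)
  Position 3: 's' -> consonant (running count: 1)
  Position 4: 'k' -> consonant (running count: 1)
  Position 5: 'i' -> vowel (running count: 2)
  Position 6: 'p' -> consonant (running count: 2)
  Position 7: 'p' -> consonant (running count: 2)
  Position 8: 'a' -> vowel (running count: 3)
  Position 9: 'v' -> consonant (running count: 3)
  Position 10: 'v' -> consonant (running count: 3)
  Position 11: 'u' -> vowel (running count: 4)
Total vowels: 4

4


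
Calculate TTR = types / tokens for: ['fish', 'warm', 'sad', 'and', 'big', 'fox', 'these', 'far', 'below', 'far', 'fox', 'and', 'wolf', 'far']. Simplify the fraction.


Tokens: 14
Unique types: ('and', 'below', 'big', 'far', 'fish', 'fox', 'sad', 'these', 'warm', 'wolf') = 10
TTR = 10/14
Simplify: divide both by 2 -> 5/7
TTR = 5/7

5/7


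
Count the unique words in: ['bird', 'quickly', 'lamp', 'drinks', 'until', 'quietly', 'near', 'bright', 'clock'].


Listing all tokens and tracking unique types:
  Token 1: 'bird' -> NEW (unique so far: 1)
  Token 2: 'quickly' -> NEW (unique so far: 2)
  Token 3: 'lamp' -> NEW (unique so far: 3)
  Token 4: 'drinks' -> NEW (unique so far: 4)
  Token 5: 'until' -> NEW (unique so far: 5)
  Token 6: 'quietly' -> NEW (unique so far: 6)
  Token 7: 'near' -> NEW (unique so far: 7)
  Token 8: 'bright' -> NEW (unique so far: 8)
  Token 9: 'clock' -> NEW (unique so far: 9)
Unique types: ('bird', 'bright', 'clock', 'drinks', 'lamp', 'near', 'quickly', 'quietly', 'until')
Vocabulary size: 9

9


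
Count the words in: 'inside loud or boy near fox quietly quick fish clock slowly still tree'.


Counting words by splitting on spaces:
  Word 1: 'inside'
  Word 2: 'loud'
  Word 3: 'or'
  Word 4: 'boy'
  Word 5: 'near'
  Word 6: 'fox'
  Word 7: 'quietly'
  Word 8: 'quick'
  Word 9: 'fish'
  Word 10: 'clock'
  Word 11: 'slowly'
  Word 12: 'still'
  Word 13: 'tree'
Total words: 13

13


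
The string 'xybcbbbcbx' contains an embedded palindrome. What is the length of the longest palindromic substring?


Scanning 'xybcbbbcbx' for palindromic substrings.
Substring at positions 2-8: 'bcbbbcb'.
Check: reverse('bcbbbcb') = 'bcbbbcb' -> palindrome confirmed.
Neighbouring characters ('y' / 'x') break symmetry, so it cannot extend further.
No longer palindromic substring exists; longest length = 7

7


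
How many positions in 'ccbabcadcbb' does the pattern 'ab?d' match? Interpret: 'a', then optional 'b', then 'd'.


Pattern: ab?d means 'a', then optional 'b', then 'd'.
Scanning 'ccbabcadcbb' position-by-position:
  Pos 0: window 'ccb' -> no
  Pos 1: window 'cba' -> no
  Pos 2: window 'bab' -> no
  Pos 3: window 'abc' -> no
  Pos 4: window 'bca' -> no
  Pos 5: window 'cad' -> no
  Pos 6: window 'adc' -> MATCH
  Pos 7: window 'dcb' -> no
  Pos 8: window 'cbb' -> no
  Pos 9: window 'bb' -> no
  Pos 10: window 'b' -> no
Total matches: 1

1


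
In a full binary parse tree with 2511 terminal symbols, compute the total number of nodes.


Leaf nodes (terminals): 2511
Internal nodes = n - 1 = 2511 - 1 = 2510
Total = leaves + internal = 2511 + 2510 = 5021

5021


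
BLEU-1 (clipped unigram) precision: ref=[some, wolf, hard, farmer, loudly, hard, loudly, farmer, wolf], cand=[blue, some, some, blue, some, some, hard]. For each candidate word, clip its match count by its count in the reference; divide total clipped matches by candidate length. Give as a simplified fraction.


Reference word counts: {'farmer': 2, 'hard': 2, 'loudly': 2, 'some': 1, 'wolf': 2}
Checking each candidate word (with clipping):
  'blue' -> not in reference -> no match (matches: 0)
  'some' -> in reference (ref count 1, used 1/1) -> match (matches: 1)
  'some' -> ref count 1 already used up (1/1) -> clipped, no match (matches: 1)
  'blue' -> not in reference -> no match (matches: 1)
  'some' -> ref count 1 already used up (1/1) -> clipped, no match (matches: 1)
  'some' -> ref count 1 already used up (1/1) -> clipped, no match (matches: 1)
  'hard' -> in reference (ref count 2, used 1/2) -> match (matches: 2)
Clipped matches: 2, Candidate length: 7
Precision = 2/7

2/7


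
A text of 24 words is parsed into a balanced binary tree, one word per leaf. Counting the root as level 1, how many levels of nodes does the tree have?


In a balanced binary tree with n leaves the deepest leaf is ceil(log2(n)) edges below the root,
so counting node levels inclusive of root and leaves gives ceil(log2(n)) + 1 levels.
log2(24) = 4.5850
ceil(4.5850) = 5
levels = 5 + 1 = 6

6
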